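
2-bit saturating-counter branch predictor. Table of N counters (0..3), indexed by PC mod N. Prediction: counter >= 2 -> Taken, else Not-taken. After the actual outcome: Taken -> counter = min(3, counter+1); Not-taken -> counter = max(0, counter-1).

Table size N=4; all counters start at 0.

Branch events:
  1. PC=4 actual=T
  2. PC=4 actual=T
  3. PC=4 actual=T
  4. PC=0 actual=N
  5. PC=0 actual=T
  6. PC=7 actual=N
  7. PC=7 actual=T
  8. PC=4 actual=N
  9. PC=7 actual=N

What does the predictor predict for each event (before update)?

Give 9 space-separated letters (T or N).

Answer: N N T T T N N T N

Derivation:
Ev 1: PC=4 idx=0 pred=N actual=T -> ctr[0]=1
Ev 2: PC=4 idx=0 pred=N actual=T -> ctr[0]=2
Ev 3: PC=4 idx=0 pred=T actual=T -> ctr[0]=3
Ev 4: PC=0 idx=0 pred=T actual=N -> ctr[0]=2
Ev 5: PC=0 idx=0 pred=T actual=T -> ctr[0]=3
Ev 6: PC=7 idx=3 pred=N actual=N -> ctr[3]=0
Ev 7: PC=7 idx=3 pred=N actual=T -> ctr[3]=1
Ev 8: PC=4 idx=0 pred=T actual=N -> ctr[0]=2
Ev 9: PC=7 idx=3 pred=N actual=N -> ctr[3]=0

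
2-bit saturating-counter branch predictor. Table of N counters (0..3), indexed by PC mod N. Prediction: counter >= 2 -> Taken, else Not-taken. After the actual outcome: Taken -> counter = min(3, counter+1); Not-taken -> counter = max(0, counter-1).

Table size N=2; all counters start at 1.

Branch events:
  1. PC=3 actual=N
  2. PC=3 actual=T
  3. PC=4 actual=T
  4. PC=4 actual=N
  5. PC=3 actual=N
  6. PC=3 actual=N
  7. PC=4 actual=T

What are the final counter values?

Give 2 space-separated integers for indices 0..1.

Answer: 2 0

Derivation:
Ev 1: PC=3 idx=1 pred=N actual=N -> ctr[1]=0
Ev 2: PC=3 idx=1 pred=N actual=T -> ctr[1]=1
Ev 3: PC=4 idx=0 pred=N actual=T -> ctr[0]=2
Ev 4: PC=4 idx=0 pred=T actual=N -> ctr[0]=1
Ev 5: PC=3 idx=1 pred=N actual=N -> ctr[1]=0
Ev 6: PC=3 idx=1 pred=N actual=N -> ctr[1]=0
Ev 7: PC=4 idx=0 pred=N actual=T -> ctr[0]=2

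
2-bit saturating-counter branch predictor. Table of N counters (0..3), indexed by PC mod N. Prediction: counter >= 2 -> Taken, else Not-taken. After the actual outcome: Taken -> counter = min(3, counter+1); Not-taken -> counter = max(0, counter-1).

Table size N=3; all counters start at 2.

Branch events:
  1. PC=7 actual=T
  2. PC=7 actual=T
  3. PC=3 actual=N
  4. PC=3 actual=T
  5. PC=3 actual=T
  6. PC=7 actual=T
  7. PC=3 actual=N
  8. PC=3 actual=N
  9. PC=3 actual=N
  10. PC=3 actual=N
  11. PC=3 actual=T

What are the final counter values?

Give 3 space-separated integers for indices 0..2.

Ev 1: PC=7 idx=1 pred=T actual=T -> ctr[1]=3
Ev 2: PC=7 idx=1 pred=T actual=T -> ctr[1]=3
Ev 3: PC=3 idx=0 pred=T actual=N -> ctr[0]=1
Ev 4: PC=3 idx=0 pred=N actual=T -> ctr[0]=2
Ev 5: PC=3 idx=0 pred=T actual=T -> ctr[0]=3
Ev 6: PC=7 idx=1 pred=T actual=T -> ctr[1]=3
Ev 7: PC=3 idx=0 pred=T actual=N -> ctr[0]=2
Ev 8: PC=3 idx=0 pred=T actual=N -> ctr[0]=1
Ev 9: PC=3 idx=0 pred=N actual=N -> ctr[0]=0
Ev 10: PC=3 idx=0 pred=N actual=N -> ctr[0]=0
Ev 11: PC=3 idx=0 pred=N actual=T -> ctr[0]=1

Answer: 1 3 2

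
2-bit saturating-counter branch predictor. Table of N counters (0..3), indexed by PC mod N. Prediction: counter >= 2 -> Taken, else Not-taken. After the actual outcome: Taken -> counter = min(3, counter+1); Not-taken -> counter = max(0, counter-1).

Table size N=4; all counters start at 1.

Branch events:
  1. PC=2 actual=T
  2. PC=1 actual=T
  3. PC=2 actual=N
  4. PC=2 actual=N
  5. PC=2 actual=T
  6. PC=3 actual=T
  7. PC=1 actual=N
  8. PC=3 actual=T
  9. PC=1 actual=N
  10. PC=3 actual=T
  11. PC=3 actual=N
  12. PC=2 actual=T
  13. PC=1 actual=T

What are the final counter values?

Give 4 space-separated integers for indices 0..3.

Answer: 1 1 2 2

Derivation:
Ev 1: PC=2 idx=2 pred=N actual=T -> ctr[2]=2
Ev 2: PC=1 idx=1 pred=N actual=T -> ctr[1]=2
Ev 3: PC=2 idx=2 pred=T actual=N -> ctr[2]=1
Ev 4: PC=2 idx=2 pred=N actual=N -> ctr[2]=0
Ev 5: PC=2 idx=2 pred=N actual=T -> ctr[2]=1
Ev 6: PC=3 idx=3 pred=N actual=T -> ctr[3]=2
Ev 7: PC=1 idx=1 pred=T actual=N -> ctr[1]=1
Ev 8: PC=3 idx=3 pred=T actual=T -> ctr[3]=3
Ev 9: PC=1 idx=1 pred=N actual=N -> ctr[1]=0
Ev 10: PC=3 idx=3 pred=T actual=T -> ctr[3]=3
Ev 11: PC=3 idx=3 pred=T actual=N -> ctr[3]=2
Ev 12: PC=2 idx=2 pred=N actual=T -> ctr[2]=2
Ev 13: PC=1 idx=1 pred=N actual=T -> ctr[1]=1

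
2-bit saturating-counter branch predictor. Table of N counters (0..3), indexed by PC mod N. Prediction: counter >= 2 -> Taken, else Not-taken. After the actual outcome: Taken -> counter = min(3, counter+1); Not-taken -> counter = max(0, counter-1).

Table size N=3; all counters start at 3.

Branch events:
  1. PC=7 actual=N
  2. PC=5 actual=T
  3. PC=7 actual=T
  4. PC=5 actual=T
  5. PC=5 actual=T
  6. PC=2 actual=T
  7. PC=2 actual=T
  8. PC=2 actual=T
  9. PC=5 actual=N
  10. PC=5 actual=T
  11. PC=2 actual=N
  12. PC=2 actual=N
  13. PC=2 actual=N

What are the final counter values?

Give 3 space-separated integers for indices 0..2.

Answer: 3 3 0

Derivation:
Ev 1: PC=7 idx=1 pred=T actual=N -> ctr[1]=2
Ev 2: PC=5 idx=2 pred=T actual=T -> ctr[2]=3
Ev 3: PC=7 idx=1 pred=T actual=T -> ctr[1]=3
Ev 4: PC=5 idx=2 pred=T actual=T -> ctr[2]=3
Ev 5: PC=5 idx=2 pred=T actual=T -> ctr[2]=3
Ev 6: PC=2 idx=2 pred=T actual=T -> ctr[2]=3
Ev 7: PC=2 idx=2 pred=T actual=T -> ctr[2]=3
Ev 8: PC=2 idx=2 pred=T actual=T -> ctr[2]=3
Ev 9: PC=5 idx=2 pred=T actual=N -> ctr[2]=2
Ev 10: PC=5 idx=2 pred=T actual=T -> ctr[2]=3
Ev 11: PC=2 idx=2 pred=T actual=N -> ctr[2]=2
Ev 12: PC=2 idx=2 pred=T actual=N -> ctr[2]=1
Ev 13: PC=2 idx=2 pred=N actual=N -> ctr[2]=0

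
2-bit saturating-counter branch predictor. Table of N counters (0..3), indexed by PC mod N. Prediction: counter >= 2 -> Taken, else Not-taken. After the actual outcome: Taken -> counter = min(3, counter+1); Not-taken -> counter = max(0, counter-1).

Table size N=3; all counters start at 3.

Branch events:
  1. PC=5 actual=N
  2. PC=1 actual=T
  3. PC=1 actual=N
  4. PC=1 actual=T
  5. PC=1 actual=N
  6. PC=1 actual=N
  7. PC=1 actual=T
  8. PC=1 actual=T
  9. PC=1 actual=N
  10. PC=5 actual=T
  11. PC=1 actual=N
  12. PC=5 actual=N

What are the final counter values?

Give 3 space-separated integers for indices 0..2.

Answer: 3 1 2

Derivation:
Ev 1: PC=5 idx=2 pred=T actual=N -> ctr[2]=2
Ev 2: PC=1 idx=1 pred=T actual=T -> ctr[1]=3
Ev 3: PC=1 idx=1 pred=T actual=N -> ctr[1]=2
Ev 4: PC=1 idx=1 pred=T actual=T -> ctr[1]=3
Ev 5: PC=1 idx=1 pred=T actual=N -> ctr[1]=2
Ev 6: PC=1 idx=1 pred=T actual=N -> ctr[1]=1
Ev 7: PC=1 idx=1 pred=N actual=T -> ctr[1]=2
Ev 8: PC=1 idx=1 pred=T actual=T -> ctr[1]=3
Ev 9: PC=1 idx=1 pred=T actual=N -> ctr[1]=2
Ev 10: PC=5 idx=2 pred=T actual=T -> ctr[2]=3
Ev 11: PC=1 idx=1 pred=T actual=N -> ctr[1]=1
Ev 12: PC=5 idx=2 pred=T actual=N -> ctr[2]=2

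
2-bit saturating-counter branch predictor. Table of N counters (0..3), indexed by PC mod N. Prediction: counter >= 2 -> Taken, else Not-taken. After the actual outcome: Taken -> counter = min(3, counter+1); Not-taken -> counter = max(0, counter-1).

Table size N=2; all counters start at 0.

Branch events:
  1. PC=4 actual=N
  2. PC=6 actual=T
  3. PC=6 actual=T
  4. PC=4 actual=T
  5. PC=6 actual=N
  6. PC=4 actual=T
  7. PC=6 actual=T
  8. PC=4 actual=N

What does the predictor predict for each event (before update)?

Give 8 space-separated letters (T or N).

Answer: N N N T T T T T

Derivation:
Ev 1: PC=4 idx=0 pred=N actual=N -> ctr[0]=0
Ev 2: PC=6 idx=0 pred=N actual=T -> ctr[0]=1
Ev 3: PC=6 idx=0 pred=N actual=T -> ctr[0]=2
Ev 4: PC=4 idx=0 pred=T actual=T -> ctr[0]=3
Ev 5: PC=6 idx=0 pred=T actual=N -> ctr[0]=2
Ev 6: PC=4 idx=0 pred=T actual=T -> ctr[0]=3
Ev 7: PC=6 idx=0 pred=T actual=T -> ctr[0]=3
Ev 8: PC=4 idx=0 pred=T actual=N -> ctr[0]=2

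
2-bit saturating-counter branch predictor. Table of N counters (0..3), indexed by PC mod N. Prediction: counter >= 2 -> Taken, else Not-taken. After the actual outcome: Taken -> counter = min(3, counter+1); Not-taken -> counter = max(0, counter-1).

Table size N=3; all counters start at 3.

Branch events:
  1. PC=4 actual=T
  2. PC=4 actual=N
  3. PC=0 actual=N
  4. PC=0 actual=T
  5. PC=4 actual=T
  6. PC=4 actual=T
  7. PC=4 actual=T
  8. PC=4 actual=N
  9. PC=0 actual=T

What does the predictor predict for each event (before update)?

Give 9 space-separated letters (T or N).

Ev 1: PC=4 idx=1 pred=T actual=T -> ctr[1]=3
Ev 2: PC=4 idx=1 pred=T actual=N -> ctr[1]=2
Ev 3: PC=0 idx=0 pred=T actual=N -> ctr[0]=2
Ev 4: PC=0 idx=0 pred=T actual=T -> ctr[0]=3
Ev 5: PC=4 idx=1 pred=T actual=T -> ctr[1]=3
Ev 6: PC=4 idx=1 pred=T actual=T -> ctr[1]=3
Ev 7: PC=4 idx=1 pred=T actual=T -> ctr[1]=3
Ev 8: PC=4 idx=1 pred=T actual=N -> ctr[1]=2
Ev 9: PC=0 idx=0 pred=T actual=T -> ctr[0]=3

Answer: T T T T T T T T T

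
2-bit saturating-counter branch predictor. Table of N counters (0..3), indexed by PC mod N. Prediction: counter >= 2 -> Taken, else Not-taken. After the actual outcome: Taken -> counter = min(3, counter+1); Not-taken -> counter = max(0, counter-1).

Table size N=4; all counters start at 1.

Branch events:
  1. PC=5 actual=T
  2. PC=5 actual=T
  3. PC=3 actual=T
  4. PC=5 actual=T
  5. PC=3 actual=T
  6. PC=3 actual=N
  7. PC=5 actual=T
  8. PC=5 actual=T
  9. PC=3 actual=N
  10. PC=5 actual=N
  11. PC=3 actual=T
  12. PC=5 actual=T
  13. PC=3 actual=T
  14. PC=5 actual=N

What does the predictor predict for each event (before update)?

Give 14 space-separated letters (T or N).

Ev 1: PC=5 idx=1 pred=N actual=T -> ctr[1]=2
Ev 2: PC=5 idx=1 pred=T actual=T -> ctr[1]=3
Ev 3: PC=3 idx=3 pred=N actual=T -> ctr[3]=2
Ev 4: PC=5 idx=1 pred=T actual=T -> ctr[1]=3
Ev 5: PC=3 idx=3 pred=T actual=T -> ctr[3]=3
Ev 6: PC=3 idx=3 pred=T actual=N -> ctr[3]=2
Ev 7: PC=5 idx=1 pred=T actual=T -> ctr[1]=3
Ev 8: PC=5 idx=1 pred=T actual=T -> ctr[1]=3
Ev 9: PC=3 idx=3 pred=T actual=N -> ctr[3]=1
Ev 10: PC=5 idx=1 pred=T actual=N -> ctr[1]=2
Ev 11: PC=3 idx=3 pred=N actual=T -> ctr[3]=2
Ev 12: PC=5 idx=1 pred=T actual=T -> ctr[1]=3
Ev 13: PC=3 idx=3 pred=T actual=T -> ctr[3]=3
Ev 14: PC=5 idx=1 pred=T actual=N -> ctr[1]=2

Answer: N T N T T T T T T T N T T T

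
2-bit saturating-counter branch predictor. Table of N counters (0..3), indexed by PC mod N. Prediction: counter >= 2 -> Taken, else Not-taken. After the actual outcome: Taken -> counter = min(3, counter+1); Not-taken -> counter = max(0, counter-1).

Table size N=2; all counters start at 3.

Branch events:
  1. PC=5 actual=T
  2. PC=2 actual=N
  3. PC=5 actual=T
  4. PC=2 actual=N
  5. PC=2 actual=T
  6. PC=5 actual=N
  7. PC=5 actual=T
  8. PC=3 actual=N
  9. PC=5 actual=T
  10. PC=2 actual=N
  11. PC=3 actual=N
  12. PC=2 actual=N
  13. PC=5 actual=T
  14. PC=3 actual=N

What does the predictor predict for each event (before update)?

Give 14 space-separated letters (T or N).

Answer: T T T T N T T T T T T N T T

Derivation:
Ev 1: PC=5 idx=1 pred=T actual=T -> ctr[1]=3
Ev 2: PC=2 idx=0 pred=T actual=N -> ctr[0]=2
Ev 3: PC=5 idx=1 pred=T actual=T -> ctr[1]=3
Ev 4: PC=2 idx=0 pred=T actual=N -> ctr[0]=1
Ev 5: PC=2 idx=0 pred=N actual=T -> ctr[0]=2
Ev 6: PC=5 idx=1 pred=T actual=N -> ctr[1]=2
Ev 7: PC=5 idx=1 pred=T actual=T -> ctr[1]=3
Ev 8: PC=3 idx=1 pred=T actual=N -> ctr[1]=2
Ev 9: PC=5 idx=1 pred=T actual=T -> ctr[1]=3
Ev 10: PC=2 idx=0 pred=T actual=N -> ctr[0]=1
Ev 11: PC=3 idx=1 pred=T actual=N -> ctr[1]=2
Ev 12: PC=2 idx=0 pred=N actual=N -> ctr[0]=0
Ev 13: PC=5 idx=1 pred=T actual=T -> ctr[1]=3
Ev 14: PC=3 idx=1 pred=T actual=N -> ctr[1]=2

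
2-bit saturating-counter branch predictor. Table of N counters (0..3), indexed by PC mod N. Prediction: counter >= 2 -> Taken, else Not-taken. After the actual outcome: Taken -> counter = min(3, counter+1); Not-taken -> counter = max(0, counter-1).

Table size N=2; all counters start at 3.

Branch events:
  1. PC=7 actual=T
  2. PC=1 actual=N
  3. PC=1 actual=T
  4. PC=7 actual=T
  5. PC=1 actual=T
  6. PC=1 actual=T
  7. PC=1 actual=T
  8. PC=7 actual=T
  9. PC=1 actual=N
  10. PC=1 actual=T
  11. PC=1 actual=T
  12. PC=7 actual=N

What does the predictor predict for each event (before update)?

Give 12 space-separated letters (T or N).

Answer: T T T T T T T T T T T T

Derivation:
Ev 1: PC=7 idx=1 pred=T actual=T -> ctr[1]=3
Ev 2: PC=1 idx=1 pred=T actual=N -> ctr[1]=2
Ev 3: PC=1 idx=1 pred=T actual=T -> ctr[1]=3
Ev 4: PC=7 idx=1 pred=T actual=T -> ctr[1]=3
Ev 5: PC=1 idx=1 pred=T actual=T -> ctr[1]=3
Ev 6: PC=1 idx=1 pred=T actual=T -> ctr[1]=3
Ev 7: PC=1 idx=1 pred=T actual=T -> ctr[1]=3
Ev 8: PC=7 idx=1 pred=T actual=T -> ctr[1]=3
Ev 9: PC=1 idx=1 pred=T actual=N -> ctr[1]=2
Ev 10: PC=1 idx=1 pred=T actual=T -> ctr[1]=3
Ev 11: PC=1 idx=1 pred=T actual=T -> ctr[1]=3
Ev 12: PC=7 idx=1 pred=T actual=N -> ctr[1]=2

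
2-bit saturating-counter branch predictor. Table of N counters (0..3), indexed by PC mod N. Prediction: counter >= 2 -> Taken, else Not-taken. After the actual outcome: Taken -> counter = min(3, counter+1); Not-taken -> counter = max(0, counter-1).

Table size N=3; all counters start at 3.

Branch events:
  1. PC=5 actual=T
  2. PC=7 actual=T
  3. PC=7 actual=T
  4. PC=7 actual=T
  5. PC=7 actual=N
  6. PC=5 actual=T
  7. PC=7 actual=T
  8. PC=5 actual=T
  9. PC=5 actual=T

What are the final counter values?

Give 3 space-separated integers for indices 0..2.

Ev 1: PC=5 idx=2 pred=T actual=T -> ctr[2]=3
Ev 2: PC=7 idx=1 pred=T actual=T -> ctr[1]=3
Ev 3: PC=7 idx=1 pred=T actual=T -> ctr[1]=3
Ev 4: PC=7 idx=1 pred=T actual=T -> ctr[1]=3
Ev 5: PC=7 idx=1 pred=T actual=N -> ctr[1]=2
Ev 6: PC=5 idx=2 pred=T actual=T -> ctr[2]=3
Ev 7: PC=7 idx=1 pred=T actual=T -> ctr[1]=3
Ev 8: PC=5 idx=2 pred=T actual=T -> ctr[2]=3
Ev 9: PC=5 idx=2 pred=T actual=T -> ctr[2]=3

Answer: 3 3 3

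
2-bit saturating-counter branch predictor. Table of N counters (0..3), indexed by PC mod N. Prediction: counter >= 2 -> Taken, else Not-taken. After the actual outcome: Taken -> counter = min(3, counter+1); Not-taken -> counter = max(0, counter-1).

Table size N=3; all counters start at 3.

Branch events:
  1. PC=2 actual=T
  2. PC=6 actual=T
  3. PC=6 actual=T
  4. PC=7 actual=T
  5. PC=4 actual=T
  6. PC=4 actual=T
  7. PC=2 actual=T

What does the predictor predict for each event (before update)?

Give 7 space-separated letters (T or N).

Answer: T T T T T T T

Derivation:
Ev 1: PC=2 idx=2 pred=T actual=T -> ctr[2]=3
Ev 2: PC=6 idx=0 pred=T actual=T -> ctr[0]=3
Ev 3: PC=6 idx=0 pred=T actual=T -> ctr[0]=3
Ev 4: PC=7 idx=1 pred=T actual=T -> ctr[1]=3
Ev 5: PC=4 idx=1 pred=T actual=T -> ctr[1]=3
Ev 6: PC=4 idx=1 pred=T actual=T -> ctr[1]=3
Ev 7: PC=2 idx=2 pred=T actual=T -> ctr[2]=3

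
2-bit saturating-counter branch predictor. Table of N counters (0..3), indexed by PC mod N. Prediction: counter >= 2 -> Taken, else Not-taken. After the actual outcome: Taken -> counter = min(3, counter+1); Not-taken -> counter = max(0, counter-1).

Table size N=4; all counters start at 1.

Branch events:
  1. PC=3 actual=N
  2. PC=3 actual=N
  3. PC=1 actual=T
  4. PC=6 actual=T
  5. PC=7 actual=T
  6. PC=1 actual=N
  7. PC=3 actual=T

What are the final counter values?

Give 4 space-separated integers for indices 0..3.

Answer: 1 1 2 2

Derivation:
Ev 1: PC=3 idx=3 pred=N actual=N -> ctr[3]=0
Ev 2: PC=3 idx=3 pred=N actual=N -> ctr[3]=0
Ev 3: PC=1 idx=1 pred=N actual=T -> ctr[1]=2
Ev 4: PC=6 idx=2 pred=N actual=T -> ctr[2]=2
Ev 5: PC=7 idx=3 pred=N actual=T -> ctr[3]=1
Ev 6: PC=1 idx=1 pred=T actual=N -> ctr[1]=1
Ev 7: PC=3 idx=3 pred=N actual=T -> ctr[3]=2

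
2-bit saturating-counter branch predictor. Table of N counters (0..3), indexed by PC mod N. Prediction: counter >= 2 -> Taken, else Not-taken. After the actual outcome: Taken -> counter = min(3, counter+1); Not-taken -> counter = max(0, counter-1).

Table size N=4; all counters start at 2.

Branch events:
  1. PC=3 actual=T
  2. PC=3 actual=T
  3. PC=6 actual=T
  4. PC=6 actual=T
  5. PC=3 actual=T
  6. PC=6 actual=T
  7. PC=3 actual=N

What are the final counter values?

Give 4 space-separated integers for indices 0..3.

Answer: 2 2 3 2

Derivation:
Ev 1: PC=3 idx=3 pred=T actual=T -> ctr[3]=3
Ev 2: PC=3 idx=3 pred=T actual=T -> ctr[3]=3
Ev 3: PC=6 idx=2 pred=T actual=T -> ctr[2]=3
Ev 4: PC=6 idx=2 pred=T actual=T -> ctr[2]=3
Ev 5: PC=3 idx=3 pred=T actual=T -> ctr[3]=3
Ev 6: PC=6 idx=2 pred=T actual=T -> ctr[2]=3
Ev 7: PC=3 idx=3 pred=T actual=N -> ctr[3]=2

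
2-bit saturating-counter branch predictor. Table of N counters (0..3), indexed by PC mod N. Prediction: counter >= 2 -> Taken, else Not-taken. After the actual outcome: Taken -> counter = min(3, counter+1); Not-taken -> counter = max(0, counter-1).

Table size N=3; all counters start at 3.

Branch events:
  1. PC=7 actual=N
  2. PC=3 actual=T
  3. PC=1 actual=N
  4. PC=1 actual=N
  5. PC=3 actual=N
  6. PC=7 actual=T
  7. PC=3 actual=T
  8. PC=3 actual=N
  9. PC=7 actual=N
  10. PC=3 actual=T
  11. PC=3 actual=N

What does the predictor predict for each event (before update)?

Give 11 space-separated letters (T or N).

Answer: T T T N T N T T N T T

Derivation:
Ev 1: PC=7 idx=1 pred=T actual=N -> ctr[1]=2
Ev 2: PC=3 idx=0 pred=T actual=T -> ctr[0]=3
Ev 3: PC=1 idx=1 pred=T actual=N -> ctr[1]=1
Ev 4: PC=1 idx=1 pred=N actual=N -> ctr[1]=0
Ev 5: PC=3 idx=0 pred=T actual=N -> ctr[0]=2
Ev 6: PC=7 idx=1 pred=N actual=T -> ctr[1]=1
Ev 7: PC=3 idx=0 pred=T actual=T -> ctr[0]=3
Ev 8: PC=3 idx=0 pred=T actual=N -> ctr[0]=2
Ev 9: PC=7 idx=1 pred=N actual=N -> ctr[1]=0
Ev 10: PC=3 idx=0 pred=T actual=T -> ctr[0]=3
Ev 11: PC=3 idx=0 pred=T actual=N -> ctr[0]=2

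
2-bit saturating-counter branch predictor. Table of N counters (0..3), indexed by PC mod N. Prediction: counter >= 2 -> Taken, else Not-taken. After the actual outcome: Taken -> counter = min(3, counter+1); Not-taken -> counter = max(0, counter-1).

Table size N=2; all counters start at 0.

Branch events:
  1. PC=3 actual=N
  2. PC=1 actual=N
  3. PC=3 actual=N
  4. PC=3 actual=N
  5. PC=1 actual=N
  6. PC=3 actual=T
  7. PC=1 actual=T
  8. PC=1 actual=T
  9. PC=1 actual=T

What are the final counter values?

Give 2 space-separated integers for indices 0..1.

Answer: 0 3

Derivation:
Ev 1: PC=3 idx=1 pred=N actual=N -> ctr[1]=0
Ev 2: PC=1 idx=1 pred=N actual=N -> ctr[1]=0
Ev 3: PC=3 idx=1 pred=N actual=N -> ctr[1]=0
Ev 4: PC=3 idx=1 pred=N actual=N -> ctr[1]=0
Ev 5: PC=1 idx=1 pred=N actual=N -> ctr[1]=0
Ev 6: PC=3 idx=1 pred=N actual=T -> ctr[1]=1
Ev 7: PC=1 idx=1 pred=N actual=T -> ctr[1]=2
Ev 8: PC=1 idx=1 pred=T actual=T -> ctr[1]=3
Ev 9: PC=1 idx=1 pred=T actual=T -> ctr[1]=3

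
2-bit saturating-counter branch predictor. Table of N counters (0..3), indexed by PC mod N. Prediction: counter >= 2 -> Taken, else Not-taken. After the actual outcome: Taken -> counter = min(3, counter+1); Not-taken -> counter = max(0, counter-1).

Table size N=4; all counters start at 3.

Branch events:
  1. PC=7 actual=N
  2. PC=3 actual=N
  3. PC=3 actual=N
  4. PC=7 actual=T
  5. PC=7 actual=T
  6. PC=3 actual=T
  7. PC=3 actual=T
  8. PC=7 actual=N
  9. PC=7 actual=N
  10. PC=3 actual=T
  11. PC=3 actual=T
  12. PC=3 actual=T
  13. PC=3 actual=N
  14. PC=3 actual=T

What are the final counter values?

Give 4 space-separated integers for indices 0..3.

Answer: 3 3 3 3

Derivation:
Ev 1: PC=7 idx=3 pred=T actual=N -> ctr[3]=2
Ev 2: PC=3 idx=3 pred=T actual=N -> ctr[3]=1
Ev 3: PC=3 idx=3 pred=N actual=N -> ctr[3]=0
Ev 4: PC=7 idx=3 pred=N actual=T -> ctr[3]=1
Ev 5: PC=7 idx=3 pred=N actual=T -> ctr[3]=2
Ev 6: PC=3 idx=3 pred=T actual=T -> ctr[3]=3
Ev 7: PC=3 idx=3 pred=T actual=T -> ctr[3]=3
Ev 8: PC=7 idx=3 pred=T actual=N -> ctr[3]=2
Ev 9: PC=7 idx=3 pred=T actual=N -> ctr[3]=1
Ev 10: PC=3 idx=3 pred=N actual=T -> ctr[3]=2
Ev 11: PC=3 idx=3 pred=T actual=T -> ctr[3]=3
Ev 12: PC=3 idx=3 pred=T actual=T -> ctr[3]=3
Ev 13: PC=3 idx=3 pred=T actual=N -> ctr[3]=2
Ev 14: PC=3 idx=3 pred=T actual=T -> ctr[3]=3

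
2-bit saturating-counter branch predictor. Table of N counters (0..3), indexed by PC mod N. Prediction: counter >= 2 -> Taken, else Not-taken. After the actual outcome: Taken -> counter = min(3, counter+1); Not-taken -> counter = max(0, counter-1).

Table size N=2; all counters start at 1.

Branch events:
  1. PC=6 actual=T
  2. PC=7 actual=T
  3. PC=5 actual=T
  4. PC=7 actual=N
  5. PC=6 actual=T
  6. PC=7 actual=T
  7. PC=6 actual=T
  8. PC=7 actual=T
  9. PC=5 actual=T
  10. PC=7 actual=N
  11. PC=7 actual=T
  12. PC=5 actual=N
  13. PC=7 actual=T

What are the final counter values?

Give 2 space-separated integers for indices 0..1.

Ev 1: PC=6 idx=0 pred=N actual=T -> ctr[0]=2
Ev 2: PC=7 idx=1 pred=N actual=T -> ctr[1]=2
Ev 3: PC=5 idx=1 pred=T actual=T -> ctr[1]=3
Ev 4: PC=7 idx=1 pred=T actual=N -> ctr[1]=2
Ev 5: PC=6 idx=0 pred=T actual=T -> ctr[0]=3
Ev 6: PC=7 idx=1 pred=T actual=T -> ctr[1]=3
Ev 7: PC=6 idx=0 pred=T actual=T -> ctr[0]=3
Ev 8: PC=7 idx=1 pred=T actual=T -> ctr[1]=3
Ev 9: PC=5 idx=1 pred=T actual=T -> ctr[1]=3
Ev 10: PC=7 idx=1 pred=T actual=N -> ctr[1]=2
Ev 11: PC=7 idx=1 pred=T actual=T -> ctr[1]=3
Ev 12: PC=5 idx=1 pred=T actual=N -> ctr[1]=2
Ev 13: PC=7 idx=1 pred=T actual=T -> ctr[1]=3

Answer: 3 3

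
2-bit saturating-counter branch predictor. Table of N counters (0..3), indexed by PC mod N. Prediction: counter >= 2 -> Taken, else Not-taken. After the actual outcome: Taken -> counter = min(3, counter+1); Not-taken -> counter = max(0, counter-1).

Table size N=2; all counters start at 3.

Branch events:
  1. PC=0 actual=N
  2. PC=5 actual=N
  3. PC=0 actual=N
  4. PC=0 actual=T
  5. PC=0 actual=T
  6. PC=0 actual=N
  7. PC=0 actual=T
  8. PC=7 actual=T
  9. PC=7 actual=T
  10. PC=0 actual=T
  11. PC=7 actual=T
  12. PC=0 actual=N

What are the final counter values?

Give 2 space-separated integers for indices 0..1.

Answer: 2 3

Derivation:
Ev 1: PC=0 idx=0 pred=T actual=N -> ctr[0]=2
Ev 2: PC=5 idx=1 pred=T actual=N -> ctr[1]=2
Ev 3: PC=0 idx=0 pred=T actual=N -> ctr[0]=1
Ev 4: PC=0 idx=0 pred=N actual=T -> ctr[0]=2
Ev 5: PC=0 idx=0 pred=T actual=T -> ctr[0]=3
Ev 6: PC=0 idx=0 pred=T actual=N -> ctr[0]=2
Ev 7: PC=0 idx=0 pred=T actual=T -> ctr[0]=3
Ev 8: PC=7 idx=1 pred=T actual=T -> ctr[1]=3
Ev 9: PC=7 idx=1 pred=T actual=T -> ctr[1]=3
Ev 10: PC=0 idx=0 pred=T actual=T -> ctr[0]=3
Ev 11: PC=7 idx=1 pred=T actual=T -> ctr[1]=3
Ev 12: PC=0 idx=0 pred=T actual=N -> ctr[0]=2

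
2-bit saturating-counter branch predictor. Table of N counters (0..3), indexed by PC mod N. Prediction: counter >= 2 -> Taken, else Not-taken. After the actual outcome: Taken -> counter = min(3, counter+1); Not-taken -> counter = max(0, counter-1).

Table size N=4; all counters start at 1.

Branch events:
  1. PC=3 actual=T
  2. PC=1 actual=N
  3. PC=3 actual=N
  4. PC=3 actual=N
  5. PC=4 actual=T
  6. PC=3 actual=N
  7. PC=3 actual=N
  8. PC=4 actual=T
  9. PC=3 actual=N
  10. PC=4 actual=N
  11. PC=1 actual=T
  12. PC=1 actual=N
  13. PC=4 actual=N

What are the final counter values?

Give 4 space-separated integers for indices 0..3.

Answer: 1 0 1 0

Derivation:
Ev 1: PC=3 idx=3 pred=N actual=T -> ctr[3]=2
Ev 2: PC=1 idx=1 pred=N actual=N -> ctr[1]=0
Ev 3: PC=3 idx=3 pred=T actual=N -> ctr[3]=1
Ev 4: PC=3 idx=3 pred=N actual=N -> ctr[3]=0
Ev 5: PC=4 idx=0 pred=N actual=T -> ctr[0]=2
Ev 6: PC=3 idx=3 pred=N actual=N -> ctr[3]=0
Ev 7: PC=3 idx=3 pred=N actual=N -> ctr[3]=0
Ev 8: PC=4 idx=0 pred=T actual=T -> ctr[0]=3
Ev 9: PC=3 idx=3 pred=N actual=N -> ctr[3]=0
Ev 10: PC=4 idx=0 pred=T actual=N -> ctr[0]=2
Ev 11: PC=1 idx=1 pred=N actual=T -> ctr[1]=1
Ev 12: PC=1 idx=1 pred=N actual=N -> ctr[1]=0
Ev 13: PC=4 idx=0 pred=T actual=N -> ctr[0]=1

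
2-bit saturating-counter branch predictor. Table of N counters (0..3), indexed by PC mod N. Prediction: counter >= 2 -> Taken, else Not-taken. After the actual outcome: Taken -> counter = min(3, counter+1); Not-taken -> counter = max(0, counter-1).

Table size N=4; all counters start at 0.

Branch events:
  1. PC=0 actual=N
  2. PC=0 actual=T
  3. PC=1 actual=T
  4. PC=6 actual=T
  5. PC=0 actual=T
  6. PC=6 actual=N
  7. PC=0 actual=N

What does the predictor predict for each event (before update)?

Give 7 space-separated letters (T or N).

Ev 1: PC=0 idx=0 pred=N actual=N -> ctr[0]=0
Ev 2: PC=0 idx=0 pred=N actual=T -> ctr[0]=1
Ev 3: PC=1 idx=1 pred=N actual=T -> ctr[1]=1
Ev 4: PC=6 idx=2 pred=N actual=T -> ctr[2]=1
Ev 5: PC=0 idx=0 pred=N actual=T -> ctr[0]=2
Ev 6: PC=6 idx=2 pred=N actual=N -> ctr[2]=0
Ev 7: PC=0 idx=0 pred=T actual=N -> ctr[0]=1

Answer: N N N N N N T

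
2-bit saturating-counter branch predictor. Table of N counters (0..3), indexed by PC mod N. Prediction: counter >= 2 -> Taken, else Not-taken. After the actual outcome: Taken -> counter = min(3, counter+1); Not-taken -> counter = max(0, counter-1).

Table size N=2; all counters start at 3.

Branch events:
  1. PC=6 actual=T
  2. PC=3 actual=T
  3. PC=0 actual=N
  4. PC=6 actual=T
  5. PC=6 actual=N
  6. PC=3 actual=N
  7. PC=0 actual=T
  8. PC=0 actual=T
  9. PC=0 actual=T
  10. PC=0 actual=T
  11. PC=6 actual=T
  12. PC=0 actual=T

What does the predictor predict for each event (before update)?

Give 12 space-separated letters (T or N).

Ev 1: PC=6 idx=0 pred=T actual=T -> ctr[0]=3
Ev 2: PC=3 idx=1 pred=T actual=T -> ctr[1]=3
Ev 3: PC=0 idx=0 pred=T actual=N -> ctr[0]=2
Ev 4: PC=6 idx=0 pred=T actual=T -> ctr[0]=3
Ev 5: PC=6 idx=0 pred=T actual=N -> ctr[0]=2
Ev 6: PC=3 idx=1 pred=T actual=N -> ctr[1]=2
Ev 7: PC=0 idx=0 pred=T actual=T -> ctr[0]=3
Ev 8: PC=0 idx=0 pred=T actual=T -> ctr[0]=3
Ev 9: PC=0 idx=0 pred=T actual=T -> ctr[0]=3
Ev 10: PC=0 idx=0 pred=T actual=T -> ctr[0]=3
Ev 11: PC=6 idx=0 pred=T actual=T -> ctr[0]=3
Ev 12: PC=0 idx=0 pred=T actual=T -> ctr[0]=3

Answer: T T T T T T T T T T T T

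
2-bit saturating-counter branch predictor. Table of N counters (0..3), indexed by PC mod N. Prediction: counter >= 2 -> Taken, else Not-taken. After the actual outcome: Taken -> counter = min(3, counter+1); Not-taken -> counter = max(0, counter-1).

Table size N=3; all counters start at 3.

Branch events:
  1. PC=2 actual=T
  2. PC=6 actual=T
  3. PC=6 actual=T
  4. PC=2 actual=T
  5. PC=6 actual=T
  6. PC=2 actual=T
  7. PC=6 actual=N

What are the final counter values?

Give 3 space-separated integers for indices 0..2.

Answer: 2 3 3

Derivation:
Ev 1: PC=2 idx=2 pred=T actual=T -> ctr[2]=3
Ev 2: PC=6 idx=0 pred=T actual=T -> ctr[0]=3
Ev 3: PC=6 idx=0 pred=T actual=T -> ctr[0]=3
Ev 4: PC=2 idx=2 pred=T actual=T -> ctr[2]=3
Ev 5: PC=6 idx=0 pred=T actual=T -> ctr[0]=3
Ev 6: PC=2 idx=2 pred=T actual=T -> ctr[2]=3
Ev 7: PC=6 idx=0 pred=T actual=N -> ctr[0]=2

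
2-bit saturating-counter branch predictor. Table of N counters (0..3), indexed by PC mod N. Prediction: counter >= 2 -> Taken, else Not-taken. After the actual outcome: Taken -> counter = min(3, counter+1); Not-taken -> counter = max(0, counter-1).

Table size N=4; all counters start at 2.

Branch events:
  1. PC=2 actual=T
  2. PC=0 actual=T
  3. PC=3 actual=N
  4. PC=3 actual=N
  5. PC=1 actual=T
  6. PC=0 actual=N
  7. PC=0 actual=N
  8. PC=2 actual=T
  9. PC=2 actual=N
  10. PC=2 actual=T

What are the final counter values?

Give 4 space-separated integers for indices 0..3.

Ev 1: PC=2 idx=2 pred=T actual=T -> ctr[2]=3
Ev 2: PC=0 idx=0 pred=T actual=T -> ctr[0]=3
Ev 3: PC=3 idx=3 pred=T actual=N -> ctr[3]=1
Ev 4: PC=3 idx=3 pred=N actual=N -> ctr[3]=0
Ev 5: PC=1 idx=1 pred=T actual=T -> ctr[1]=3
Ev 6: PC=0 idx=0 pred=T actual=N -> ctr[0]=2
Ev 7: PC=0 idx=0 pred=T actual=N -> ctr[0]=1
Ev 8: PC=2 idx=2 pred=T actual=T -> ctr[2]=3
Ev 9: PC=2 idx=2 pred=T actual=N -> ctr[2]=2
Ev 10: PC=2 idx=2 pred=T actual=T -> ctr[2]=3

Answer: 1 3 3 0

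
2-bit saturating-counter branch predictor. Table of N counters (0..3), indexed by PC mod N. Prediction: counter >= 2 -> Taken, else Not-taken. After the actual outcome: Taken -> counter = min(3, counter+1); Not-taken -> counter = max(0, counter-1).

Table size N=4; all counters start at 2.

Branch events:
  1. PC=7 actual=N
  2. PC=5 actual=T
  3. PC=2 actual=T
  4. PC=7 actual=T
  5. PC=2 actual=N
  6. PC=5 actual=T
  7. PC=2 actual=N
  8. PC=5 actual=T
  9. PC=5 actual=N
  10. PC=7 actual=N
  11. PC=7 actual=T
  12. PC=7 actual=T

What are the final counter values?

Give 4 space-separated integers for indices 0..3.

Ev 1: PC=7 idx=3 pred=T actual=N -> ctr[3]=1
Ev 2: PC=5 idx=1 pred=T actual=T -> ctr[1]=3
Ev 3: PC=2 idx=2 pred=T actual=T -> ctr[2]=3
Ev 4: PC=7 idx=3 pred=N actual=T -> ctr[3]=2
Ev 5: PC=2 idx=2 pred=T actual=N -> ctr[2]=2
Ev 6: PC=5 idx=1 pred=T actual=T -> ctr[1]=3
Ev 7: PC=2 idx=2 pred=T actual=N -> ctr[2]=1
Ev 8: PC=5 idx=1 pred=T actual=T -> ctr[1]=3
Ev 9: PC=5 idx=1 pred=T actual=N -> ctr[1]=2
Ev 10: PC=7 idx=3 pred=T actual=N -> ctr[3]=1
Ev 11: PC=7 idx=3 pred=N actual=T -> ctr[3]=2
Ev 12: PC=7 idx=3 pred=T actual=T -> ctr[3]=3

Answer: 2 2 1 3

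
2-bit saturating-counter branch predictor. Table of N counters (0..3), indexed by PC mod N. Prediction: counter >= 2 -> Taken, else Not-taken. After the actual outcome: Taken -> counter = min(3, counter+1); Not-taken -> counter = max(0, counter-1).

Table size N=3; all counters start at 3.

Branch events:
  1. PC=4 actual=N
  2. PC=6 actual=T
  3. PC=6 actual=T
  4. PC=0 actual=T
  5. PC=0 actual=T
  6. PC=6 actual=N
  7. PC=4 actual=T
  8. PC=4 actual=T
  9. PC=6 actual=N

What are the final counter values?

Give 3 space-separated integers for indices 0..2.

Ev 1: PC=4 idx=1 pred=T actual=N -> ctr[1]=2
Ev 2: PC=6 idx=0 pred=T actual=T -> ctr[0]=3
Ev 3: PC=6 idx=0 pred=T actual=T -> ctr[0]=3
Ev 4: PC=0 idx=0 pred=T actual=T -> ctr[0]=3
Ev 5: PC=0 idx=0 pred=T actual=T -> ctr[0]=3
Ev 6: PC=6 idx=0 pred=T actual=N -> ctr[0]=2
Ev 7: PC=4 idx=1 pred=T actual=T -> ctr[1]=3
Ev 8: PC=4 idx=1 pred=T actual=T -> ctr[1]=3
Ev 9: PC=6 idx=0 pred=T actual=N -> ctr[0]=1

Answer: 1 3 3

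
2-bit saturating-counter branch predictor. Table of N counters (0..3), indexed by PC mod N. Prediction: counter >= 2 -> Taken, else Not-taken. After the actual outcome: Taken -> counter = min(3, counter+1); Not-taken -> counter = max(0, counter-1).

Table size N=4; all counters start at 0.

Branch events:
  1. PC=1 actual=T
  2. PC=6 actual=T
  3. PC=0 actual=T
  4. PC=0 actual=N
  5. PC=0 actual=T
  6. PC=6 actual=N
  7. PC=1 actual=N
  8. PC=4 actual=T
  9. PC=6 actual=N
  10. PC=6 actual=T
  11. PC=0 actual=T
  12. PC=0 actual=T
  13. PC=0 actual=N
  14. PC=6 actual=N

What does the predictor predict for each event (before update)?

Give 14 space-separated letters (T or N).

Answer: N N N N N N N N N N T T T N

Derivation:
Ev 1: PC=1 idx=1 pred=N actual=T -> ctr[1]=1
Ev 2: PC=6 idx=2 pred=N actual=T -> ctr[2]=1
Ev 3: PC=0 idx=0 pred=N actual=T -> ctr[0]=1
Ev 4: PC=0 idx=0 pred=N actual=N -> ctr[0]=0
Ev 5: PC=0 idx=0 pred=N actual=T -> ctr[0]=1
Ev 6: PC=6 idx=2 pred=N actual=N -> ctr[2]=0
Ev 7: PC=1 idx=1 pred=N actual=N -> ctr[1]=0
Ev 8: PC=4 idx=0 pred=N actual=T -> ctr[0]=2
Ev 9: PC=6 idx=2 pred=N actual=N -> ctr[2]=0
Ev 10: PC=6 idx=2 pred=N actual=T -> ctr[2]=1
Ev 11: PC=0 idx=0 pred=T actual=T -> ctr[0]=3
Ev 12: PC=0 idx=0 pred=T actual=T -> ctr[0]=3
Ev 13: PC=0 idx=0 pred=T actual=N -> ctr[0]=2
Ev 14: PC=6 idx=2 pred=N actual=N -> ctr[2]=0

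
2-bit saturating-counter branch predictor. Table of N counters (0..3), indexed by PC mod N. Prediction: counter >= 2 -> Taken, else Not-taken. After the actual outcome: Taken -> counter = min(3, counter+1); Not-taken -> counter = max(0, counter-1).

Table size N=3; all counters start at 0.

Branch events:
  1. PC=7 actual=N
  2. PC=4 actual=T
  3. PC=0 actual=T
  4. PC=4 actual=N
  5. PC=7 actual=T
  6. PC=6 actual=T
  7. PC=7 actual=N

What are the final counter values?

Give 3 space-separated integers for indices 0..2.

Ev 1: PC=7 idx=1 pred=N actual=N -> ctr[1]=0
Ev 2: PC=4 idx=1 pred=N actual=T -> ctr[1]=1
Ev 3: PC=0 idx=0 pred=N actual=T -> ctr[0]=1
Ev 4: PC=4 idx=1 pred=N actual=N -> ctr[1]=0
Ev 5: PC=7 idx=1 pred=N actual=T -> ctr[1]=1
Ev 6: PC=6 idx=0 pred=N actual=T -> ctr[0]=2
Ev 7: PC=7 idx=1 pred=N actual=N -> ctr[1]=0

Answer: 2 0 0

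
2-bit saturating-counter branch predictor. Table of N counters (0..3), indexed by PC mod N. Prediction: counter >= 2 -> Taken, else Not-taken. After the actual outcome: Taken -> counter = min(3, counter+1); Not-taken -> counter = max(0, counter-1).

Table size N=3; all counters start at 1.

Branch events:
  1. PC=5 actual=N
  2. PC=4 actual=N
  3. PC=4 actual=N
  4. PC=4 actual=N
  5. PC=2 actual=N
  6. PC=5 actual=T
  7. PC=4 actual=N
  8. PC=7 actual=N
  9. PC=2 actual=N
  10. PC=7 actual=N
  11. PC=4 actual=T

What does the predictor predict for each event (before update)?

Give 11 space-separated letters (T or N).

Ev 1: PC=5 idx=2 pred=N actual=N -> ctr[2]=0
Ev 2: PC=4 idx=1 pred=N actual=N -> ctr[1]=0
Ev 3: PC=4 idx=1 pred=N actual=N -> ctr[1]=0
Ev 4: PC=4 idx=1 pred=N actual=N -> ctr[1]=0
Ev 5: PC=2 idx=2 pred=N actual=N -> ctr[2]=0
Ev 6: PC=5 idx=2 pred=N actual=T -> ctr[2]=1
Ev 7: PC=4 idx=1 pred=N actual=N -> ctr[1]=0
Ev 8: PC=7 idx=1 pred=N actual=N -> ctr[1]=0
Ev 9: PC=2 idx=2 pred=N actual=N -> ctr[2]=0
Ev 10: PC=7 idx=1 pred=N actual=N -> ctr[1]=0
Ev 11: PC=4 idx=1 pred=N actual=T -> ctr[1]=1

Answer: N N N N N N N N N N N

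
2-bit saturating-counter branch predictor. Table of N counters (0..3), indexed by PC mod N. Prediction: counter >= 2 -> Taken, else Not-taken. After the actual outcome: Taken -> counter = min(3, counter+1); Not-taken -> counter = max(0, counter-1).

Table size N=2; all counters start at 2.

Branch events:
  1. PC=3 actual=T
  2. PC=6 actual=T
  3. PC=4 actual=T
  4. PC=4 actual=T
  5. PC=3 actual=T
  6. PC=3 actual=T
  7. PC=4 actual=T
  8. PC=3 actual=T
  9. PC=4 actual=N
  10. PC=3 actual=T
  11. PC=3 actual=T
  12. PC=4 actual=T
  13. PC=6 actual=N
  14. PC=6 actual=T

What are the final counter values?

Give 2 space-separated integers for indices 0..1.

Ev 1: PC=3 idx=1 pred=T actual=T -> ctr[1]=3
Ev 2: PC=6 idx=0 pred=T actual=T -> ctr[0]=3
Ev 3: PC=4 idx=0 pred=T actual=T -> ctr[0]=3
Ev 4: PC=4 idx=0 pred=T actual=T -> ctr[0]=3
Ev 5: PC=3 idx=1 pred=T actual=T -> ctr[1]=3
Ev 6: PC=3 idx=1 pred=T actual=T -> ctr[1]=3
Ev 7: PC=4 idx=0 pred=T actual=T -> ctr[0]=3
Ev 8: PC=3 idx=1 pred=T actual=T -> ctr[1]=3
Ev 9: PC=4 idx=0 pred=T actual=N -> ctr[0]=2
Ev 10: PC=3 idx=1 pred=T actual=T -> ctr[1]=3
Ev 11: PC=3 idx=1 pred=T actual=T -> ctr[1]=3
Ev 12: PC=4 idx=0 pred=T actual=T -> ctr[0]=3
Ev 13: PC=6 idx=0 pred=T actual=N -> ctr[0]=2
Ev 14: PC=6 idx=0 pred=T actual=T -> ctr[0]=3

Answer: 3 3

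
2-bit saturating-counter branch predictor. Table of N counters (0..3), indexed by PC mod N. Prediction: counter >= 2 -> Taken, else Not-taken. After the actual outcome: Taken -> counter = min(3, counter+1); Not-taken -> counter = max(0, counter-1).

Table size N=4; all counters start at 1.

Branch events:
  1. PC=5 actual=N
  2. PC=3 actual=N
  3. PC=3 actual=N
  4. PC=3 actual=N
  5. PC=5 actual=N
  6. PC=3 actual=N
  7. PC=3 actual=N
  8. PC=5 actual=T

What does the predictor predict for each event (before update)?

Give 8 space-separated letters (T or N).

Ev 1: PC=5 idx=1 pred=N actual=N -> ctr[1]=0
Ev 2: PC=3 idx=3 pred=N actual=N -> ctr[3]=0
Ev 3: PC=3 idx=3 pred=N actual=N -> ctr[3]=0
Ev 4: PC=3 idx=3 pred=N actual=N -> ctr[3]=0
Ev 5: PC=5 idx=1 pred=N actual=N -> ctr[1]=0
Ev 6: PC=3 idx=3 pred=N actual=N -> ctr[3]=0
Ev 7: PC=3 idx=3 pred=N actual=N -> ctr[3]=0
Ev 8: PC=5 idx=1 pred=N actual=T -> ctr[1]=1

Answer: N N N N N N N N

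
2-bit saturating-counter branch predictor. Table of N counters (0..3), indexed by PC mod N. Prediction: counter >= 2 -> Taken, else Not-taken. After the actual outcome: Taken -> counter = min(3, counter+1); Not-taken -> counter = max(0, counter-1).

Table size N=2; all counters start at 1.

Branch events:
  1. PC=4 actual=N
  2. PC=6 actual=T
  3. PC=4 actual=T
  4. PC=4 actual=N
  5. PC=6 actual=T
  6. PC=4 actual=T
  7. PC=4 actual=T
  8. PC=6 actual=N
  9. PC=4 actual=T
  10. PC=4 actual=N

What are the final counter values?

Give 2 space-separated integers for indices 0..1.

Answer: 2 1

Derivation:
Ev 1: PC=4 idx=0 pred=N actual=N -> ctr[0]=0
Ev 2: PC=6 idx=0 pred=N actual=T -> ctr[0]=1
Ev 3: PC=4 idx=0 pred=N actual=T -> ctr[0]=2
Ev 4: PC=4 idx=0 pred=T actual=N -> ctr[0]=1
Ev 5: PC=6 idx=0 pred=N actual=T -> ctr[0]=2
Ev 6: PC=4 idx=0 pred=T actual=T -> ctr[0]=3
Ev 7: PC=4 idx=0 pred=T actual=T -> ctr[0]=3
Ev 8: PC=6 idx=0 pred=T actual=N -> ctr[0]=2
Ev 9: PC=4 idx=0 pred=T actual=T -> ctr[0]=3
Ev 10: PC=4 idx=0 pred=T actual=N -> ctr[0]=2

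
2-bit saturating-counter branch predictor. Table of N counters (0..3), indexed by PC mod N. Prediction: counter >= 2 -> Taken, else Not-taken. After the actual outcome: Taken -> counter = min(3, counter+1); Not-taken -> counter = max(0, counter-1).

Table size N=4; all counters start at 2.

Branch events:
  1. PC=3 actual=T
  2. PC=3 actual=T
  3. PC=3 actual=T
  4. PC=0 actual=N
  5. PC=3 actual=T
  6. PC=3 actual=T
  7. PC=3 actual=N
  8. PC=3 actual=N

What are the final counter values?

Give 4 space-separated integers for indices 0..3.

Answer: 1 2 2 1

Derivation:
Ev 1: PC=3 idx=3 pred=T actual=T -> ctr[3]=3
Ev 2: PC=3 idx=3 pred=T actual=T -> ctr[3]=3
Ev 3: PC=3 idx=3 pred=T actual=T -> ctr[3]=3
Ev 4: PC=0 idx=0 pred=T actual=N -> ctr[0]=1
Ev 5: PC=3 idx=3 pred=T actual=T -> ctr[3]=3
Ev 6: PC=3 idx=3 pred=T actual=T -> ctr[3]=3
Ev 7: PC=3 idx=3 pred=T actual=N -> ctr[3]=2
Ev 8: PC=3 idx=3 pred=T actual=N -> ctr[3]=1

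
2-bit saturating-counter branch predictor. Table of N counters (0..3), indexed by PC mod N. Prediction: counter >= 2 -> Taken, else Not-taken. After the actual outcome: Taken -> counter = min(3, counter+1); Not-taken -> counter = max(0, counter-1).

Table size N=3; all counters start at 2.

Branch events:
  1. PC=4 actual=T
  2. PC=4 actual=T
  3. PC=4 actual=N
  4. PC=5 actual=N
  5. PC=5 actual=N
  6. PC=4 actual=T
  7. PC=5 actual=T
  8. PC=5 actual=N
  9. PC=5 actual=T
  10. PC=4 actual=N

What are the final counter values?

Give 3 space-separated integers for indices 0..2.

Answer: 2 2 1

Derivation:
Ev 1: PC=4 idx=1 pred=T actual=T -> ctr[1]=3
Ev 2: PC=4 idx=1 pred=T actual=T -> ctr[1]=3
Ev 3: PC=4 idx=1 pred=T actual=N -> ctr[1]=2
Ev 4: PC=5 idx=2 pred=T actual=N -> ctr[2]=1
Ev 5: PC=5 idx=2 pred=N actual=N -> ctr[2]=0
Ev 6: PC=4 idx=1 pred=T actual=T -> ctr[1]=3
Ev 7: PC=5 idx=2 pred=N actual=T -> ctr[2]=1
Ev 8: PC=5 idx=2 pred=N actual=N -> ctr[2]=0
Ev 9: PC=5 idx=2 pred=N actual=T -> ctr[2]=1
Ev 10: PC=4 idx=1 pred=T actual=N -> ctr[1]=2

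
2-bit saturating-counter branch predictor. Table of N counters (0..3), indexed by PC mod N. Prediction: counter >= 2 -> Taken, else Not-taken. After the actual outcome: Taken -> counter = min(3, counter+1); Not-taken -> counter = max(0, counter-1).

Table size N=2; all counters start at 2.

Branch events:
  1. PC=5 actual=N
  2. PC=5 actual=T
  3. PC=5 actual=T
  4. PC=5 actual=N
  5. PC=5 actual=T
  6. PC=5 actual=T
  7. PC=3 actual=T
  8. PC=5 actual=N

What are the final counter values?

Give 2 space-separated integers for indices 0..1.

Answer: 2 2

Derivation:
Ev 1: PC=5 idx=1 pred=T actual=N -> ctr[1]=1
Ev 2: PC=5 idx=1 pred=N actual=T -> ctr[1]=2
Ev 3: PC=5 idx=1 pred=T actual=T -> ctr[1]=3
Ev 4: PC=5 idx=1 pred=T actual=N -> ctr[1]=2
Ev 5: PC=5 idx=1 pred=T actual=T -> ctr[1]=3
Ev 6: PC=5 idx=1 pred=T actual=T -> ctr[1]=3
Ev 7: PC=3 idx=1 pred=T actual=T -> ctr[1]=3
Ev 8: PC=5 idx=1 pred=T actual=N -> ctr[1]=2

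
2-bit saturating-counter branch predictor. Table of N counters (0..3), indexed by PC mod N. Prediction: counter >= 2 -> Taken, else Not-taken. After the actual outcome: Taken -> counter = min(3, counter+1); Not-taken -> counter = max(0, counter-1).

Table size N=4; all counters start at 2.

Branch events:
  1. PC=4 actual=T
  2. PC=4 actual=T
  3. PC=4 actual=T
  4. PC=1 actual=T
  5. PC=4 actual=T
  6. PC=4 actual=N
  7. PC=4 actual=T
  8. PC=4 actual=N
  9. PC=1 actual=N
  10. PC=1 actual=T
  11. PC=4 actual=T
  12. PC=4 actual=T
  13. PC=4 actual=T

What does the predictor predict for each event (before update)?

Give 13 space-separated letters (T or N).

Ev 1: PC=4 idx=0 pred=T actual=T -> ctr[0]=3
Ev 2: PC=4 idx=0 pred=T actual=T -> ctr[0]=3
Ev 3: PC=4 idx=0 pred=T actual=T -> ctr[0]=3
Ev 4: PC=1 idx=1 pred=T actual=T -> ctr[1]=3
Ev 5: PC=4 idx=0 pred=T actual=T -> ctr[0]=3
Ev 6: PC=4 idx=0 pred=T actual=N -> ctr[0]=2
Ev 7: PC=4 idx=0 pred=T actual=T -> ctr[0]=3
Ev 8: PC=4 idx=0 pred=T actual=N -> ctr[0]=2
Ev 9: PC=1 idx=1 pred=T actual=N -> ctr[1]=2
Ev 10: PC=1 idx=1 pred=T actual=T -> ctr[1]=3
Ev 11: PC=4 idx=0 pred=T actual=T -> ctr[0]=3
Ev 12: PC=4 idx=0 pred=T actual=T -> ctr[0]=3
Ev 13: PC=4 idx=0 pred=T actual=T -> ctr[0]=3

Answer: T T T T T T T T T T T T T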